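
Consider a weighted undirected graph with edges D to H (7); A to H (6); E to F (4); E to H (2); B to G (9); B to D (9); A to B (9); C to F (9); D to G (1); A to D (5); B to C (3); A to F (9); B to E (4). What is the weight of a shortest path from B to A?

9

Checking several routes:
B → A: 9
B → G → D → A: 9 + 1 + 5 = 15
B → E → H → A: 4 + 2 + 6 = 12
B → E → F → A: 4 + 4 + 9 = 17
B → D → A: 9 + 5 = 14
The minimum is 9.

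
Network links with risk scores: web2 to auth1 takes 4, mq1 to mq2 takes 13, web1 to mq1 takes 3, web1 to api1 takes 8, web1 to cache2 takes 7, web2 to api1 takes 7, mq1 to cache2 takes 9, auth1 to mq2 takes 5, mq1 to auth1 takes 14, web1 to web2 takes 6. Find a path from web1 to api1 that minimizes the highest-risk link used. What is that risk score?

7

Comparing a few candidate routes:
web1 -> mq1 -> auth1 -> web2 -> api1: max(3, 14, 4, 7) = 14
web1 -> web2 -> api1: max(6, 7) = 7
web1 -> api1: max(8) = 8
web1 -> cache2 -> mq1 -> mq2 -> auth1 -> web2 -> api1: max(7, 9, 13, 5, 4, 7) = 13
web1 -> mq1 -> mq2 -> auth1 -> web2 -> api1: max(3, 13, 5, 4, 7) = 13
Smallest bottleneck: 7.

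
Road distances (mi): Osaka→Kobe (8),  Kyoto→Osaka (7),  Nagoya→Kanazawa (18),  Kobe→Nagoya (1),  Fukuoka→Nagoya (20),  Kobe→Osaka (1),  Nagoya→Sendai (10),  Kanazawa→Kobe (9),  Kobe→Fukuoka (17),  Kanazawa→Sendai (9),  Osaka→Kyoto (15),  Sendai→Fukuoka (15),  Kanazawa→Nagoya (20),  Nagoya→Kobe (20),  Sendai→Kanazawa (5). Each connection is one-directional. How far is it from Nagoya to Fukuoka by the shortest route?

25

Routes from Nagoya to Fukuoka:
Nagoya-Sendai-Fukuoka: 10 + 15 = 25
Nagoya-Kanazawa-Kobe-Fukuoka: 18 + 9 + 17 = 44
Nagoya-Sendai-Kanazawa-Kobe-Fukuoka: 10 + 5 + 9 + 17 = 41
Nagoya-Kanazawa-Sendai-Fukuoka: 18 + 9 + 15 = 42
Nagoya-Kobe-Fukuoka: 20 + 17 = 37
The minimum is 25 mi.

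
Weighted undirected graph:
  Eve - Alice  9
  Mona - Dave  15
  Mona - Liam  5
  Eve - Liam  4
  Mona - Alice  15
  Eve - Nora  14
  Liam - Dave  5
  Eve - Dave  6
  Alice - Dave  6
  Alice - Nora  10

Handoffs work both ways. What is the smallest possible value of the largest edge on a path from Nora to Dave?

Checking several routes:
Nora - Alice - Eve - Liam - Dave: max(10, 9, 4, 5) = 10
Nora - Eve - Alice - Dave: max(14, 9, 6) = 14
Nora - Eve - Dave: max(14, 6) = 14
Nora - Alice - Eve - Dave: max(10, 9, 6) = 10
Nora - Alice - Dave: max(10, 6) = 10
Nora - Eve - Liam - Dave: max(14, 4, 5) = 14
Smallest bottleneck: 10.

10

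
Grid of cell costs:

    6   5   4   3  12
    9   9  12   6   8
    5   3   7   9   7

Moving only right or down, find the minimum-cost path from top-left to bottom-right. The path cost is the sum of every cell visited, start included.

Path [0,0] → [0,1] → [0,2] → [0,3] → [1,3] → [1,4] → [2,4]: 6 + 5 + 4 + 3 + 6 + 8 + 7 = 39.
(Top row then right column would cost 45.)

39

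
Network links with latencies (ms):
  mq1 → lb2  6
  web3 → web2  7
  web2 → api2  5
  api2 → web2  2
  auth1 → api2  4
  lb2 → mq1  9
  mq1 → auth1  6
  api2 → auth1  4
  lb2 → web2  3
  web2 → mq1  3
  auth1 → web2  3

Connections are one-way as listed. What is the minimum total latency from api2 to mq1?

5

Routes from api2 to mq1:
api2→auth1→web2→mq1: 4 + 3 + 3 = 10
api2→web2→mq1: 2 + 3 = 5
Shortest: 5 ms.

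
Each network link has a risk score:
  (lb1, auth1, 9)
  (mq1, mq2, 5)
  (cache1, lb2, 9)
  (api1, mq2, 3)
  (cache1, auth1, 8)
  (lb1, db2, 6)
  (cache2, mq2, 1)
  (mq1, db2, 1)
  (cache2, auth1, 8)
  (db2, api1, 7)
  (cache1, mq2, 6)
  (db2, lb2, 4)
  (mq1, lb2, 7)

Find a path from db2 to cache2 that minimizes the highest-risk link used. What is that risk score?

5

Checking several routes:
db2-api1-mq2-cache2: max(7, 3, 1) = 7
db2-lb2-mq1-mq2-cache2: max(4, 7, 5, 1) = 7
db2-mq1-mq2-cache2: max(1, 5, 1) = 5
Best route has worst link 5.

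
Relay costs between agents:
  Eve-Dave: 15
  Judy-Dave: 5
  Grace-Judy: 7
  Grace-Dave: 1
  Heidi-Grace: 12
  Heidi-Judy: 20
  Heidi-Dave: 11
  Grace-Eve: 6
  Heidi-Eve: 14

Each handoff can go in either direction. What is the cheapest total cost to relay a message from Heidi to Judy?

Checking several routes:
Heidi → Dave → Grace → Judy: 11 + 1 + 7 = 19
Heidi → Grace → Judy: 12 + 7 = 19
Heidi → Grace → Dave → Judy: 12 + 1 + 5 = 18
Heidi → Dave → Judy: 11 + 5 = 16
Shortest: 16.

16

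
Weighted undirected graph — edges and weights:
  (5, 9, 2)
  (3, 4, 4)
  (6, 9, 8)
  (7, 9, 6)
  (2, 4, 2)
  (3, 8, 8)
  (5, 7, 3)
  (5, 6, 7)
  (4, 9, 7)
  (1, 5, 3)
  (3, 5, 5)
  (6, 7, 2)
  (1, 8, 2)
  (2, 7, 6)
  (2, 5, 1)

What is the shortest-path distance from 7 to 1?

A few of the 7→1 routes:
7 - 5 - 1: 3 + 3 = 6
7 - 5 - 3 - 8 - 1: 3 + 5 + 8 + 2 = 18
7 - 6 - 5 - 1: 2 + 7 + 3 = 12
7 - 9 - 5 - 1: 6 + 2 + 3 = 11
7 - 2 - 5 - 1: 6 + 1 + 3 = 10
7 - 6 - 9 - 5 - 1: 2 + 8 + 2 + 3 = 15
The minimum is 6.

6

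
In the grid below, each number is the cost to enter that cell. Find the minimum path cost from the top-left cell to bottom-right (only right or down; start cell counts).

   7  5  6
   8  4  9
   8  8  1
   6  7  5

One optimal route is (0,0)→(0,1)→(1,1)→(2,1)→(2,2)→(3,2).
Its cost is 7 + 5 + 4 + 8 + 1 + 5 = 30.
(Top row then right column would cost 33.)

30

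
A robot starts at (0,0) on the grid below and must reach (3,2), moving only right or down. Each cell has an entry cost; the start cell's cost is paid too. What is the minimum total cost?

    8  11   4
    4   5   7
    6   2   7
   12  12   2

Path [0,0] → [1,0] → [1,1] → [2,1] → [2,2] → [3,2]: 8 + 4 + 5 + 2 + 7 + 2 = 28.

28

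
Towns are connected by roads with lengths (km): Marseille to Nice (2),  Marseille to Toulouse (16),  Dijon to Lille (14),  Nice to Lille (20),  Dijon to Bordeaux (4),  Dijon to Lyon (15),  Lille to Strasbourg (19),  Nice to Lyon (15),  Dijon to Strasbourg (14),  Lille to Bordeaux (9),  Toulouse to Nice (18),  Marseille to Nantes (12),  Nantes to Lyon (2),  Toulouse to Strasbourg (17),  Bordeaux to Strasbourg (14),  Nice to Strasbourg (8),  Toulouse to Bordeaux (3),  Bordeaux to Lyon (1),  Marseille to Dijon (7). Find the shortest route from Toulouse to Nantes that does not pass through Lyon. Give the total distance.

26

A few of the Toulouse→Nantes routes:
Toulouse - Marseille - Nantes: 16 + 12 = 28
Toulouse - Nice - Marseille - Nantes: 18 + 2 + 12 = 32
Toulouse - Bordeaux - Dijon - Marseille - Nantes: 3 + 4 + 7 + 12 = 26
Shortest: 26 km.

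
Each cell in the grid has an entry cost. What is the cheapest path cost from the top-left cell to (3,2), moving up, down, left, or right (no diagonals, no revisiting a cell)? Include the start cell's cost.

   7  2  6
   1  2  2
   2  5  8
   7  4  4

Path [0,0] → [1,0] → [1,1] → [2,1] → [3,1] → [3,2]: 7 + 1 + 2 + 5 + 4 + 4 = 23.

23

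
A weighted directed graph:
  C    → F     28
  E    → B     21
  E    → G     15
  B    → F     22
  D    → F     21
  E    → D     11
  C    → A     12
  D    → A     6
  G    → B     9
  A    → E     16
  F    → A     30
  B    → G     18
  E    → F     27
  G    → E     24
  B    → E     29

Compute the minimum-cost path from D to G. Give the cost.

Paths from D to G:
D→F→A→E→G: 21 + 30 + 16 + 15 = 82
D→A→E→G: 6 + 16 + 15 = 37
D→F→A→E→B→G: 21 + 30 + 16 + 21 + 18 = 106
D→A→E→B→G: 6 + 16 + 21 + 18 = 61
Best route has total 37.

37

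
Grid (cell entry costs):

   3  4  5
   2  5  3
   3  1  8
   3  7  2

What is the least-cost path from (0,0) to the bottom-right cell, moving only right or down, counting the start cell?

18

Path [0,0] -> [1,0] -> [2,0] -> [2,1] -> [3,1] -> [3,2]: 3 + 2 + 3 + 1 + 7 + 2 = 18.
(Top row then right column would cost 25.)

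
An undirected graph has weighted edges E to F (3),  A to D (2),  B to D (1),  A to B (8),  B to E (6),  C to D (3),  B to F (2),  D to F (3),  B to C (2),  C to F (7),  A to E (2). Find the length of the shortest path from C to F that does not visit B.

Routes from C to F avoiding B:
C → D → F: 3 + 3 = 6
C → D → A → E → F: 3 + 2 + 2 + 3 = 10
C → F: 7
Shortest: 6.

6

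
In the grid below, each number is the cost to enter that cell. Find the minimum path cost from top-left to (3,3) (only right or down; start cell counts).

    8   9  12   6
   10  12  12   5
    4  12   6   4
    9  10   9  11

55

Take (0,0) (0,1) (0,2) (0,3) (1,3) (2,3) (3,3) for a total of 8 + 9 + 12 + 6 + 5 + 4 + 11 = 55.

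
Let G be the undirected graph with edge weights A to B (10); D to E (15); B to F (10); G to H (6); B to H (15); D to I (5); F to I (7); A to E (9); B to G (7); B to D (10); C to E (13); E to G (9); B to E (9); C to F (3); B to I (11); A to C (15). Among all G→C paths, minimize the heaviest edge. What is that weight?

Some routes from G to C:
G - E - A - B - D - I - F - C: max(9, 9, 10, 10, 5, 7, 3) = 10
G - E - A - B - F - C: max(9, 9, 10, 10, 3) = 10
G - E - B - D - I - F - C: max(9, 9, 10, 5, 7, 3) = 10
G - B - F - C: max(7, 10, 3) = 10
G - B - D - I - F - C: max(7, 10, 5, 7, 3) = 10
G - E - B - F - C: max(9, 9, 10, 3) = 10
Smallest bottleneck: 10.

10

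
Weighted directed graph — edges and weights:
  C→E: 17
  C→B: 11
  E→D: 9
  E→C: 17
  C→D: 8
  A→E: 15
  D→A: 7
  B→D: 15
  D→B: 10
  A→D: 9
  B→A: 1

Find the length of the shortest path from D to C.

Paths from D to C:
D - B - A - E - C: 10 + 1 + 15 + 17 = 43
D - A - E - C: 7 + 15 + 17 = 39
Shortest: 39.

39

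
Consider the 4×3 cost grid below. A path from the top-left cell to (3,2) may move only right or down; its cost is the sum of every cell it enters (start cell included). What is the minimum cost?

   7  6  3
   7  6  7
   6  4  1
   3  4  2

Path r0c0→r0c1→r0c2→r1c2→r2c2→r3c2: 7 + 6 + 3 + 7 + 1 + 2 = 26.

26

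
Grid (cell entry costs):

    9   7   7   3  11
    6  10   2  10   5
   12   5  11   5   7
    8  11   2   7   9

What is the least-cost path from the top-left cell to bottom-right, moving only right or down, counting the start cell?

One optimal route is r0c0 r0c1 r0c2 r1c2 r2c2 r3c2 r3c3 r3c4.
Its cost is 9 + 7 + 7 + 2 + 11 + 2 + 7 + 9 = 54.

54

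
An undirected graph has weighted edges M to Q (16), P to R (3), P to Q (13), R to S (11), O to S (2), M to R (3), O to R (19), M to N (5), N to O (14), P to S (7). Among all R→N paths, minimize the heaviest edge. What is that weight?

5

Checking several routes:
R -> S -> O -> N: max(11, 2, 14) = 14
R -> S -> P -> Q -> M -> N: max(11, 7, 13, 16, 5) = 16
R -> P -> S -> O -> N: max(3, 7, 2, 14) = 14
R -> M -> Q -> P -> S -> O -> N: max(3, 16, 13, 7, 2, 14) = 16
R -> M -> N: max(3, 5) = 5
Smallest bottleneck: 5.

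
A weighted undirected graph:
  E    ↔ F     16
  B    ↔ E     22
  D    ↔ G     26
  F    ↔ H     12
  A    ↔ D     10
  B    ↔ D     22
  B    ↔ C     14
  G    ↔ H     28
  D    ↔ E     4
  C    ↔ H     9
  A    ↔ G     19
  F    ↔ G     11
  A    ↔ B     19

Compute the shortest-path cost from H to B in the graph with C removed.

Checking several routes:
H→F→G→A→B: 12 + 11 + 19 + 19 = 61
H→G→A→B: 28 + 19 + 19 = 66
H→F→E→D→A→B: 12 + 16 + 4 + 10 + 19 = 61
H→F→E→B: 12 + 16 + 22 = 50
H→F→G→D→B: 12 + 11 + 26 + 22 = 71
H→F→E→D→B: 12 + 16 + 4 + 22 = 54
The minimum is 50.

50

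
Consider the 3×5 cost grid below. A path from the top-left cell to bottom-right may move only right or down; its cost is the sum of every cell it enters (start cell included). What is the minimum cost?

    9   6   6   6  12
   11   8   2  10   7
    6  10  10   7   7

47

Take r0c0 -> r0c1 -> r0c2 -> r1c2 -> r1c3 -> r1c4 -> r2c4 for a total of 9 + 6 + 6 + 2 + 10 + 7 + 7 = 47.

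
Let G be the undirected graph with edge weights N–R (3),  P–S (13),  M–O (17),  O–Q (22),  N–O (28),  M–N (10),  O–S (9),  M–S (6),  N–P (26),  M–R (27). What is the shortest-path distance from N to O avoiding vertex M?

28

Paths from N to O avoiding M:
N → P → S → O: 26 + 13 + 9 = 48
N → O: 28
Shortest: 28.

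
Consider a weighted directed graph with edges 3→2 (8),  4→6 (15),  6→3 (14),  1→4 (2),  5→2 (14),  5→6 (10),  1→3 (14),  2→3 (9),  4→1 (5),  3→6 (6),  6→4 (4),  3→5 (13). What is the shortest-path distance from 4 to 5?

32

Candidate routes:
4→6→3→5: 15 + 14 + 13 = 42
4→1→3→5: 5 + 14 + 13 = 32
Best route has total 32.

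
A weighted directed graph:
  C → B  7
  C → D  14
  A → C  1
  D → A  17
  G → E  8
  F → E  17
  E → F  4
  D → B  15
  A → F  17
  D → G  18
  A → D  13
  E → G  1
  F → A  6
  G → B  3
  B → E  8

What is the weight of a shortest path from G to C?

19

Paths from G to C:
G→E→F→A→C: 8 + 4 + 6 + 1 = 19
G→B→E→F→A→C: 3 + 8 + 4 + 6 + 1 = 22
The minimum is 19.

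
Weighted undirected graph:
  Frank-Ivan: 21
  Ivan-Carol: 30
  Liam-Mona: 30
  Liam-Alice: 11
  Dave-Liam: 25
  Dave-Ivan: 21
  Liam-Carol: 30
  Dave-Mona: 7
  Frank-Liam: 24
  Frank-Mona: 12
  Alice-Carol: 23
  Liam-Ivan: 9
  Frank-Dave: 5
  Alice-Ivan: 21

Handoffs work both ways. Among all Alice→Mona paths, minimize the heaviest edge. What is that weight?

21

Comparing a few candidate routes:
Alice → Liam → Ivan → Frank → Dave → Mona: max(11, 9, 21, 5, 7) = 21
Alice → Liam → Ivan → Frank → Mona: max(11, 9, 21, 12) = 21
Alice → Ivan → Dave → Frank → Mona: max(21, 21, 5, 12) = 21
Alice → Liam → Ivan → Dave → Mona: max(11, 9, 21, 7) = 21
Alice → Liam → Ivan → Dave → Frank → Mona: max(11, 9, 21, 5, 12) = 21
The minimum achievable maximum is 21.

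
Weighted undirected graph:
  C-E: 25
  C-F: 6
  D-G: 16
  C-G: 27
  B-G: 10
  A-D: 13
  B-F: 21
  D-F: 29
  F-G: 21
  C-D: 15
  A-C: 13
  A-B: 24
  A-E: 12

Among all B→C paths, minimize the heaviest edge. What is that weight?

16

Comparing a few candidate routes:
B - G - D - A - C: max(10, 16, 13, 13) = 16
B - F - C: max(21, 6) = 21
B - G - D - C: max(10, 16, 15) = 16
B - F - G - D - C: max(21, 21, 16, 15) = 21
B - G - F - C: max(10, 21, 6) = 21
B - F - G - D - A - C: max(21, 21, 16, 13, 13) = 21
The minimum achievable maximum is 16.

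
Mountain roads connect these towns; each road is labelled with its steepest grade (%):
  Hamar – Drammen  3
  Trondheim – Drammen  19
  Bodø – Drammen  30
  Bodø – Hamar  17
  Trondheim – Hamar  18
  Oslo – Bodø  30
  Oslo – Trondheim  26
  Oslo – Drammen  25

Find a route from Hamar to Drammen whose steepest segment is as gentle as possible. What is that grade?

3

Checking several routes:
Hamar→Bodø→Oslo→Trondheim→Drammen: max(17, 30, 26, 19) = 30
Hamar→Trondheim→Drammen: max(18, 19) = 19
Hamar→Drammen: max(3) = 3
Hamar→Trondheim→Oslo→Drammen: max(18, 26, 25) = 26
Smallest bottleneck: 3%.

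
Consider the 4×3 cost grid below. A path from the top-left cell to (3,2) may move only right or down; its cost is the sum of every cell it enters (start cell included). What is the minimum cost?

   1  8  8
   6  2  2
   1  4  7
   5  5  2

19

Cheapest: r0c0 → r1c0 → r2c0 → r2c1 → r3c1 → r3c2
  1 + 6 + 1 + 4 + 5 + 2 = 19
For comparison, the top-then-right route costs 28.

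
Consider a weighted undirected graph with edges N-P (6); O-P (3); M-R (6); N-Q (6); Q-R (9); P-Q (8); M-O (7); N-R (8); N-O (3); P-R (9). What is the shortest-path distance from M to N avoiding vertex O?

14

A few of the M→N routes:
M-R-P-N: 6 + 9 + 6 = 21
M-R-P-Q-N: 6 + 9 + 8 + 6 = 29
M-R-Q-N: 6 + 9 + 6 = 21
M-R-N: 6 + 8 = 14
Shortest: 14.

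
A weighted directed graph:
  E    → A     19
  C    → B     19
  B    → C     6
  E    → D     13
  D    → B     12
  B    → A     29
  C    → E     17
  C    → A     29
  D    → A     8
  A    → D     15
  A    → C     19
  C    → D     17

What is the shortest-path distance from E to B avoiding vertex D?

Routes from E to B avoiding D:
E-A-C-B: 19 + 19 + 19 = 57
The minimum is 57.

57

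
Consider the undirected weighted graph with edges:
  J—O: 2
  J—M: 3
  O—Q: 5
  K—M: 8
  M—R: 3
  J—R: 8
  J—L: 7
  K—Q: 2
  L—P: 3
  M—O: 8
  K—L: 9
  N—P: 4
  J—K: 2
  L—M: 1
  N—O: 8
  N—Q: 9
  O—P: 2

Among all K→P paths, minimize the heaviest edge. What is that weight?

Checking several routes:
K→J→M→L→P: max(2, 3, 1, 3) = 3
K→Q→O→J→L→P: max(2, 5, 2, 7, 3) = 7
K→Q→O→J→M→L→P: max(2, 5, 2, 3, 1, 3) = 5
K→Q→O→P: max(2, 5, 2) = 5
K→J→O→P: max(2, 2, 2) = 2
Smallest bottleneck: 2.

2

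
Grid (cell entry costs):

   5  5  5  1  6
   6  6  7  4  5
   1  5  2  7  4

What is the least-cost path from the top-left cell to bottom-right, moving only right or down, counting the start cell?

Cheapest: [0,0] [0,1] [0,2] [0,3] [1,3] [1,4] [2,4]
  5 + 5 + 5 + 1 + 4 + 5 + 4 = 29
For comparison, the top-then-right route costs 31.

29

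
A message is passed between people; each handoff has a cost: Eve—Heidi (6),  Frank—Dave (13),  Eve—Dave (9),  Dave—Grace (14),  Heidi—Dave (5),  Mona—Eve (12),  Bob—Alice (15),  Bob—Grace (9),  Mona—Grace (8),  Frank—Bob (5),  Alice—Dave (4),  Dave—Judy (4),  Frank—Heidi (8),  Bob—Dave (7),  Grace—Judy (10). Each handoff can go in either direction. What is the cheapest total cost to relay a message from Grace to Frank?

14

A few of the Grace→Frank routes:
Grace→Judy→Dave→Heidi→Frank: 10 + 4 + 5 + 8 = 27
Grace→Judy→Dave→Bob→Frank: 10 + 4 + 7 + 5 = 26
Grace→Dave→Bob→Frank: 14 + 7 + 5 = 26
Grace→Judy→Dave→Frank: 10 + 4 + 13 = 27
Grace→Bob→Frank: 9 + 5 = 14
Best route has total 14.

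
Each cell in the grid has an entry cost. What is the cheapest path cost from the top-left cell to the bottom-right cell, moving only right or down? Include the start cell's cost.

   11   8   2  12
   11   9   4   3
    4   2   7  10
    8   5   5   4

Cheapest: (0,0) -> (0,1) -> (0,2) -> (1,2) -> (2,2) -> (3,2) -> (3,3)
  11 + 8 + 2 + 4 + 7 + 5 + 4 = 41

41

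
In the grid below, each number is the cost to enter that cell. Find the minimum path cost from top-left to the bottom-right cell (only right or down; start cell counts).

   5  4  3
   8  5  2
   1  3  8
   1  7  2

One optimal route is [0,0] [0,1] [0,2] [1,2] [2,2] [3,2].
Its cost is 5 + 4 + 3 + 2 + 8 + 2 = 24.

24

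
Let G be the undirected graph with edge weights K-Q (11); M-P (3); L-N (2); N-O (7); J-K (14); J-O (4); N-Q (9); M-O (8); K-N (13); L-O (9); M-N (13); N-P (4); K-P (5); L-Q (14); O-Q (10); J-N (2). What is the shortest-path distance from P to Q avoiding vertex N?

16

Comparing a few candidate routes:
P → K → Q: 5 + 11 = 16
P → M → O → L → Q: 3 + 8 + 9 + 14 = 34
P → M → O → Q: 3 + 8 + 10 = 21
P → K → J → O → Q: 5 + 14 + 4 + 10 = 33
P → M → O → J → K → Q: 3 + 8 + 4 + 14 + 11 = 40
Best route has total 16.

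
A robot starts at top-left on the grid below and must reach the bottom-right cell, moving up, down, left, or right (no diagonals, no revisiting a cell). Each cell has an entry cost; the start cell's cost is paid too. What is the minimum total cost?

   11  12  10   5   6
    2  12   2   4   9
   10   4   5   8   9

48

Cheapest: [0,0] -> [1,0] -> [1,1] -> [1,2] -> [1,3] -> [2,3] -> [2,4]
  11 + 2 + 12 + 2 + 4 + 8 + 9 = 48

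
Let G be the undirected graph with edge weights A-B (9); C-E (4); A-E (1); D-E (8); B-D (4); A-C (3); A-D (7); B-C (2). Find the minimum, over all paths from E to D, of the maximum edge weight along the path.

4

Comparing a few candidate routes:
E→A→D: max(1, 7) = 7
E→A→C→B→D: max(1, 3, 2, 4) = 4
E→D: max(8) = 8
E→C→A→D: max(4, 3, 7) = 7
E→C→B→D: max(4, 2, 4) = 4
The minimum achievable maximum is 4.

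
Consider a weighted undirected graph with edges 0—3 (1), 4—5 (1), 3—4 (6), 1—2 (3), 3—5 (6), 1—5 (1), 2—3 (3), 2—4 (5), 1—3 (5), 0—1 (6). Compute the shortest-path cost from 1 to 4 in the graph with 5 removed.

8

Checking several routes:
1 → 3 → 4: 5 + 6 = 11
1 → 2 → 3 → 4: 3 + 3 + 6 = 12
1 → 2 → 4: 3 + 5 = 8
The minimum is 8.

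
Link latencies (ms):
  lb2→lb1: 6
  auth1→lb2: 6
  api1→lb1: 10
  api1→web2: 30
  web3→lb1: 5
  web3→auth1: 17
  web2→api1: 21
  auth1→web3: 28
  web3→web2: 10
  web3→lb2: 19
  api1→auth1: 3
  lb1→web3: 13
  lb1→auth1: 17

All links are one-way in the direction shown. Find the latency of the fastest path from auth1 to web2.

Paths from auth1 to web2:
auth1→lb2→lb1→web3→web2: 6 + 6 + 13 + 10 = 35
auth1→web3→web2: 28 + 10 = 38
Shortest: 35 ms.

35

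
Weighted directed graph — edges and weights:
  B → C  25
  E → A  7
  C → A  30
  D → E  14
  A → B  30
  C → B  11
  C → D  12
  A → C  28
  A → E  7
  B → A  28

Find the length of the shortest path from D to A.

Routes from D to A:
D - E - A: 14 + 7 = 21
The minimum is 21.

21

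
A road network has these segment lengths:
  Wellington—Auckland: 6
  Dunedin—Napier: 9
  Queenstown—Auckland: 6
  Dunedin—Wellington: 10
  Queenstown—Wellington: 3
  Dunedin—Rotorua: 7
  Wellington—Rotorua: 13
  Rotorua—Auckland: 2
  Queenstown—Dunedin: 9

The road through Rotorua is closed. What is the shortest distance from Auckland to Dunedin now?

A few of the Auckland→Dunedin routes:
Auckland → Wellington → Queenstown → Dunedin: 6 + 3 + 9 = 18
Auckland → Queenstown → Dunedin: 6 + 9 = 15
Auckland → Wellington → Dunedin: 6 + 10 = 16
The minimum is 15.

15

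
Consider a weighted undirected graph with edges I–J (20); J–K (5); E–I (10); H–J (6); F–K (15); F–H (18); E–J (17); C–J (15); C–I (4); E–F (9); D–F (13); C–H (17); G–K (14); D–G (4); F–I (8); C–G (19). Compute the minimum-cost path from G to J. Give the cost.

A few of the G→J routes:
G -> K -> J: 14 + 5 = 19
G -> C -> J: 19 + 15 = 34
G -> D -> F -> K -> J: 4 + 13 + 15 + 5 = 37
The minimum is 19.

19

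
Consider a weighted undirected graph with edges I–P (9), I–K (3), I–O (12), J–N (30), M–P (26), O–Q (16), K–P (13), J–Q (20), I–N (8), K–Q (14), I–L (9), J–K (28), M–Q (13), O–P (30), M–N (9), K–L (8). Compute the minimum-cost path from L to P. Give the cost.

Some routes from L to P:
L → I → P: 9 + 9 = 18
L → K → I → P: 8 + 3 + 9 = 20
L → K → P: 8 + 13 = 21
The minimum is 18.

18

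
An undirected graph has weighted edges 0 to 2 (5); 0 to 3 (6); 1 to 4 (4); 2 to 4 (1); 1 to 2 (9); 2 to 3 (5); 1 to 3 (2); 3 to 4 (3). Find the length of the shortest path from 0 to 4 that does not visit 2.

9

Routes from 0 to 4 avoiding 2:
0-3-1-4: 6 + 2 + 4 = 12
0-3-4: 6 + 3 = 9
Best route has total 9.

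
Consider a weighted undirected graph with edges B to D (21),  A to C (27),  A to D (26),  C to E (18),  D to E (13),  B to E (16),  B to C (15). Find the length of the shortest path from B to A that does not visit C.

Routes from B to A avoiding C:
B -> E -> D -> A: 16 + 13 + 26 = 55
B -> D -> A: 21 + 26 = 47
The minimum is 47.

47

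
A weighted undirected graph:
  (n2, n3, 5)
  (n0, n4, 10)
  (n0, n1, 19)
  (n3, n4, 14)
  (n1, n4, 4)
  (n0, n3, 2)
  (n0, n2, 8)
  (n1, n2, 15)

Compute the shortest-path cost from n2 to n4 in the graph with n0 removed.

19

Candidate routes:
n2-n1-n4: 15 + 4 = 19
n2-n3-n4: 5 + 14 = 19
The minimum is 19.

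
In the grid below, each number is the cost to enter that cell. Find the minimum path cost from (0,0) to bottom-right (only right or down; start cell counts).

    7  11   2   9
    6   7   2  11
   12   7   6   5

Best path: [0,0] → [0,1] → [0,2] → [1,2] → [2,2] → [2,3]
Cost: 7 + 11 + 2 + 2 + 6 + 5 = 33
For comparison, the top-then-right route costs 45.

33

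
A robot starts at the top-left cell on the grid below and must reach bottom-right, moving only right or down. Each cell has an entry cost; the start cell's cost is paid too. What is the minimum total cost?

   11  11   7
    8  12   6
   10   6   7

42

Best path: r0c0→r0c1→r0c2→r1c2→r2c2
Cost: 11 + 11 + 7 + 6 + 7 = 42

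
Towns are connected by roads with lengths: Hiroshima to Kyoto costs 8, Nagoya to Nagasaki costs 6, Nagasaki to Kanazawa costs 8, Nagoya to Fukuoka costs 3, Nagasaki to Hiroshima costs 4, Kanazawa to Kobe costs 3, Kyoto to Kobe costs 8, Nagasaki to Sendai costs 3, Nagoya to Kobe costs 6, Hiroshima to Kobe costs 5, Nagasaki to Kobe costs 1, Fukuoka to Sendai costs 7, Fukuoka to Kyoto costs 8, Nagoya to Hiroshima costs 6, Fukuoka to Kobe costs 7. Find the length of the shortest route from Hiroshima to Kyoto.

8

Checking several routes:
Hiroshima - Kyoto: 8
Hiroshima - Nagoya - Fukuoka - Kyoto: 6 + 3 + 8 = 17
Hiroshima - Kobe - Kyoto: 5 + 8 = 13
Hiroshima - Nagasaki - Kobe - Kyoto: 4 + 1 + 8 = 13
The minimum is 8.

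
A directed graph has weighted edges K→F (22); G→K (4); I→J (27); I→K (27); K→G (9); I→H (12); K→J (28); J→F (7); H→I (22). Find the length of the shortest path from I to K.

Paths from I to K:
I → K: 27
The minimum is 27.

27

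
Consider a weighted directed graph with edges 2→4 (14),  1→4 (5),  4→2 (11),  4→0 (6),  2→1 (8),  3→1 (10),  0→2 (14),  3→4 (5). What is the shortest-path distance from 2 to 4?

13

Paths from 2 to 4:
2-4: 14
2-1-4: 8 + 5 = 13
Best route has total 13.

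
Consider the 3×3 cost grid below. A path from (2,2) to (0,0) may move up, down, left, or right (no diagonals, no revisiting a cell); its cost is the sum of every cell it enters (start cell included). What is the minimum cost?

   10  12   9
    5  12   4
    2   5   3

One optimal route is [2,2] -> [2,1] -> [2,0] -> [1,0] -> [0,0].
Its cost is 3 + 5 + 2 + 5 + 10 = 25.

25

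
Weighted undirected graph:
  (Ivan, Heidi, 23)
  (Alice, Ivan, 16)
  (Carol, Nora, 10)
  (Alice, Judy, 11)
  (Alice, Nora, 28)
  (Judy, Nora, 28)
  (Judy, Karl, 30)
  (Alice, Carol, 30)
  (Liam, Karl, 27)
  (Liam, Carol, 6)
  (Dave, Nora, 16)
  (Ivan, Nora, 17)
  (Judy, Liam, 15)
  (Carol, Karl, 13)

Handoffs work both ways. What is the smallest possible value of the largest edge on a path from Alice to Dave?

Checking several routes:
Alice - Judy - Nora - Dave: max(11, 28, 16) = 28
Alice - Judy - Liam - Karl - Carol - Nora - Dave: max(11, 15, 27, 13, 10, 16) = 27
Alice - Ivan - Nora - Dave: max(16, 17, 16) = 17
Alice - Judy - Liam - Carol - Nora - Dave: max(11, 15, 6, 10, 16) = 16
The minimum achievable maximum is 16.

16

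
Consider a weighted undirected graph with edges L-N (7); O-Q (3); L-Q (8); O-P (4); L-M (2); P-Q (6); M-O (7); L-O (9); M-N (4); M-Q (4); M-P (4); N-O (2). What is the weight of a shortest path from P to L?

6

A few of the P→L routes:
P -> O -> N -> L: 4 + 2 + 7 = 13
P -> O -> Q -> M -> L: 4 + 3 + 4 + 2 = 13
P -> Q -> M -> L: 6 + 4 + 2 = 12
P -> M -> L: 4 + 2 = 6
P -> O -> N -> M -> L: 4 + 2 + 4 + 2 = 12
P -> O -> M -> L: 4 + 7 + 2 = 13
Shortest: 6.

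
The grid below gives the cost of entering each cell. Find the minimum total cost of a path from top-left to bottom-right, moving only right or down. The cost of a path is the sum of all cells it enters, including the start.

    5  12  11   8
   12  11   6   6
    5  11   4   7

44

Best path: r0c0 → r1c0 → r2c0 → r2c1 → r2c2 → r2c3
Cost: 5 + 12 + 5 + 11 + 4 + 7 = 44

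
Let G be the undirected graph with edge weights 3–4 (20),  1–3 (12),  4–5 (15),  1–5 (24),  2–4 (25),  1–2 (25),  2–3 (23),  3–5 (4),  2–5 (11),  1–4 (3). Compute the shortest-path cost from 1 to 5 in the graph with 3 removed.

18

Paths from 1 to 5 avoiding 3:
1-2-4-5: 25 + 25 + 15 = 65
1-4-2-5: 3 + 25 + 11 = 39
1-4-5: 3 + 15 = 18
1-2-5: 25 + 11 = 36
1-5: 24
Shortest: 18.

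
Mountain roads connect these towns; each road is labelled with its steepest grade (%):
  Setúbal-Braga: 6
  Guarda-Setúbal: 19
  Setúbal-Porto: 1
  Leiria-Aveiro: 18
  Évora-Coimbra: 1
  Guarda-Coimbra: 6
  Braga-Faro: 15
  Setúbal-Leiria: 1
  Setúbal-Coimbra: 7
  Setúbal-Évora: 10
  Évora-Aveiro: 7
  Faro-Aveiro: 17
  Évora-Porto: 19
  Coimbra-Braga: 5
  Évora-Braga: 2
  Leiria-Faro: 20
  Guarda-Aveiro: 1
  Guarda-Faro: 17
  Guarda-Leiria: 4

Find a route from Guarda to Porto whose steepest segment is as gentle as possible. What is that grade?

Some routes from Guarda to Porto:
Guarda → Aveiro → Évora → Coimbra → Setúbal → Porto: max(1, 7, 1, 7, 1) = 7
Guarda → Aveiro → Évora → Braga → Setúbal → Porto: max(1, 7, 2, 6, 1) = 7
Guarda → Aveiro → Évora → Braga → Coimbra → Setúbal → Porto: max(1, 7, 2, 5, 7, 1) = 7
Guarda → Coimbra → Braga → Setúbal → Porto: max(6, 5, 6, 1) = 6
Guarda → Leiria → Setúbal → Porto: max(4, 1, 1) = 4
Guarda → Coimbra → Évora → Braga → Setúbal → Porto: max(6, 1, 2, 6, 1) = 6
Smallest bottleneck: 4%.

4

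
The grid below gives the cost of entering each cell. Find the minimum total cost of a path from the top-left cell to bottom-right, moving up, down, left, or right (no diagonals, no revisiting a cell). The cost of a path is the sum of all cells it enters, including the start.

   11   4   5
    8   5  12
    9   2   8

Take r0c0 r0c1 r1c1 r2c1 r2c2 for a total of 11 + 4 + 5 + 2 + 8 = 30.

30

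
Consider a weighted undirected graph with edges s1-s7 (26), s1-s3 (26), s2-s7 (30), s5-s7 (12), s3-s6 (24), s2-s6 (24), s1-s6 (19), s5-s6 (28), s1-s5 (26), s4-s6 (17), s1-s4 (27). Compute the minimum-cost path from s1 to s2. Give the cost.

43

A few of the s1→s2 routes:
s1→s4→s6→s2: 27 + 17 + 24 = 68
s1→s7→s2: 26 + 30 = 56
s1→s6→s2: 19 + 24 = 43
Shortest: 43.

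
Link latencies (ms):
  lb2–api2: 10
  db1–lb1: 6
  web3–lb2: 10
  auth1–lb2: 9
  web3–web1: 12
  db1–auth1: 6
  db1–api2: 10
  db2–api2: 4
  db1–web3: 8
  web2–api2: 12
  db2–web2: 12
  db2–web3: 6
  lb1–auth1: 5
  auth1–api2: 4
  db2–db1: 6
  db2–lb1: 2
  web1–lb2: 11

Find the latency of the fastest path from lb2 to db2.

Some routes from lb2 to db2:
lb2→auth1→db1→db2: 9 + 6 + 6 = 21
lb2→web3→db2: 10 + 6 = 16
lb2→auth1→lb1→db2: 9 + 5 + 2 = 16
lb2→api2→db2: 10 + 4 = 14
lb2→auth1→api2→db2: 9 + 4 + 4 = 17
Best route has total 14 ms.

14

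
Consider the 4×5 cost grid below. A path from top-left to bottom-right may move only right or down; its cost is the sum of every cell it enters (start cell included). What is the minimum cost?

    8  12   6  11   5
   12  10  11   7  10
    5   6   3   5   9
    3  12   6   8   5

Path (0,0) -> (1,0) -> (2,0) -> (2,1) -> (2,2) -> (2,3) -> (3,3) -> (3,4): 8 + 12 + 5 + 6 + 3 + 5 + 8 + 5 = 52.

52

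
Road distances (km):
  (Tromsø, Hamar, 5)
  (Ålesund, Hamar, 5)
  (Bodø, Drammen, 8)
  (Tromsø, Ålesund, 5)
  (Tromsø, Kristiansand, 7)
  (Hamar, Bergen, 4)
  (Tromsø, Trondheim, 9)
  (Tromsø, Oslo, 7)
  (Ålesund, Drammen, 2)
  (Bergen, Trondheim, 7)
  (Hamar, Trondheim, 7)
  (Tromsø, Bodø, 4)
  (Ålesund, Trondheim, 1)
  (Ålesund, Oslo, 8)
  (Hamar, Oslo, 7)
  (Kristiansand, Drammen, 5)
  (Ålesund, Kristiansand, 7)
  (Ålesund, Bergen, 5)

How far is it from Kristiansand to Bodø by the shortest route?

11

Checking several routes:
Kristiansand-Ålesund-Tromsø-Bodø: 7 + 5 + 4 = 16
Kristiansand-Drammen-Bodø: 5 + 8 = 13
Kristiansand-Tromsø-Bodø: 7 + 4 = 11
Kristiansand-Drammen-Ålesund-Tromsø-Bodø: 5 + 2 + 5 + 4 = 16
The minimum is 11 km.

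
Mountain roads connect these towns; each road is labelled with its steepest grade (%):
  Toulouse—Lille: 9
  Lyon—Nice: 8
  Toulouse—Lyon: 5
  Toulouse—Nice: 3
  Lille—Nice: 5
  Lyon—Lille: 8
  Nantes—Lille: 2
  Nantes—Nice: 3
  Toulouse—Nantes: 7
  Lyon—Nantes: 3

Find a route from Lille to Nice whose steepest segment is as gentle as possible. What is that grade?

3

A few of the Lille→Nice routes:
Lille → Nice: max(5) = 5
Lille → Nantes → Lyon → Toulouse → Nice: max(2, 3, 5, 3) = 5
Lille → Nantes → Nice: max(2, 3) = 3
Smallest bottleneck: 3%.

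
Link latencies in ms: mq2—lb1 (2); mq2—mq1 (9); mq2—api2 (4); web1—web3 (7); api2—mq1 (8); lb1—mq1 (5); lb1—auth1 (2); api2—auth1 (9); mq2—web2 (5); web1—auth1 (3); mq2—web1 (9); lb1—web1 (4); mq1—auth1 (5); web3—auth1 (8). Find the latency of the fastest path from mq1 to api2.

A few of the mq1→api2 routes:
mq1 -> api2: 8
mq1 -> auth1 -> lb1 -> mq2 -> api2: 5 + 2 + 2 + 4 = 13
mq1 -> mq2 -> api2: 9 + 4 = 13
mq1 -> lb1 -> mq2 -> api2: 5 + 2 + 4 = 11
The minimum is 8 ms.

8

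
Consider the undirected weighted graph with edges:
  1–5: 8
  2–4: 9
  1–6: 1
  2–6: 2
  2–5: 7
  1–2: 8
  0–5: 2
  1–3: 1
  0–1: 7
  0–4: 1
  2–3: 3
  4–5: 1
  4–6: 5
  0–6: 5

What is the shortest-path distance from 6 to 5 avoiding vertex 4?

7

Some routes from 6 to 5 avoiding 4:
6 → 2 → 5: 2 + 7 = 9
6 → 0 → 5: 5 + 2 = 7
6 → 1 → 5: 1 + 8 = 9
Shortest: 7.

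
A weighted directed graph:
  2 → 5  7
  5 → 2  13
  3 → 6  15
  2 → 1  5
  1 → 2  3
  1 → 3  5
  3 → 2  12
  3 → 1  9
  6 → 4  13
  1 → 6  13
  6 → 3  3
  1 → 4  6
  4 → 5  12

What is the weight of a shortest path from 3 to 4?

15

A few of the 3→4 routes:
3→2→1→4: 12 + 5 + 6 = 23
3→6→4: 15 + 13 = 28
3→1→4: 9 + 6 = 15
Shortest: 15.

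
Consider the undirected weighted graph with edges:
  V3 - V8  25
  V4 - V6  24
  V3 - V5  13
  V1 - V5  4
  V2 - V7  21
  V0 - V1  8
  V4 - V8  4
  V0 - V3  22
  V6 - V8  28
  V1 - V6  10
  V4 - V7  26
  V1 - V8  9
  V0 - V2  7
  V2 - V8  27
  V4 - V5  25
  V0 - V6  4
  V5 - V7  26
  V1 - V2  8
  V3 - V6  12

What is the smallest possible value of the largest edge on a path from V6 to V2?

7

A few of the V6→V2 routes:
V6-V1-V2: max(10, 8) = 10
V6-V3-V5-V1-V2: max(12, 13, 4, 8) = 13
V6-V3-V5-V1-V0-V2: max(12, 13, 4, 8, 7) = 13
V6-V1-V0-V2: max(10, 8, 7) = 10
V6-V0-V1-V2: max(4, 8, 8) = 8
V6-V0-V2: max(4, 7) = 7
Best route has worst link 7.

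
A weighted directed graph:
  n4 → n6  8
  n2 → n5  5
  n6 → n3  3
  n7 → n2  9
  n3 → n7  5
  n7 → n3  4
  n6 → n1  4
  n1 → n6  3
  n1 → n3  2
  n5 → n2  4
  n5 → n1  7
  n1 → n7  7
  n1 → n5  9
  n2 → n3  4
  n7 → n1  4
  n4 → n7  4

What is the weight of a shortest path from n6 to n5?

13

Some routes from n6 to n5:
n6 - n3 - n7 - n2 - n5: 3 + 5 + 9 + 5 = 22
n6 - n1 - n5: 4 + 9 = 13
n6 - n3 - n7 - n1 - n5: 3 + 5 + 4 + 9 = 21
Best route has total 13.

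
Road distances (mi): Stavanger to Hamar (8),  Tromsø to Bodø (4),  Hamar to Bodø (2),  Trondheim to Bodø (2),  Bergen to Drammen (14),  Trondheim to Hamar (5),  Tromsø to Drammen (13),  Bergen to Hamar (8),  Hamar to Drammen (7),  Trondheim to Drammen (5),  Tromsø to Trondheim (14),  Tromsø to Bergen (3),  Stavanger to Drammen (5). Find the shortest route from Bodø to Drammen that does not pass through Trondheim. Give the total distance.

9

Checking several routes:
Bodø→Hamar→Drammen: 2 + 7 = 9
Bodø→Hamar→Stavanger→Drammen: 2 + 8 + 5 = 15
Bodø→Tromsø→Bergen→Drammen: 4 + 3 + 14 = 21
Bodø→Tromsø→Drammen: 4 + 13 = 17
Shortest: 9 mi.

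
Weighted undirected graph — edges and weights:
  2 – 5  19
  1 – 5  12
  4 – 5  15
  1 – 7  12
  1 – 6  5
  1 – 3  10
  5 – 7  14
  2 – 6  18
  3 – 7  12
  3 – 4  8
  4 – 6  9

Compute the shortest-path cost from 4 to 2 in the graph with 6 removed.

Comparing a few candidate routes:
4 - 3 - 7 - 5 - 2: 8 + 12 + 14 + 19 = 53
4 - 3 - 1 - 5 - 2: 8 + 10 + 12 + 19 = 49
4 - 3 - 1 - 7 - 5 - 2: 8 + 10 + 12 + 14 + 19 = 63
4 - 5 - 2: 15 + 19 = 34
Shortest: 34.

34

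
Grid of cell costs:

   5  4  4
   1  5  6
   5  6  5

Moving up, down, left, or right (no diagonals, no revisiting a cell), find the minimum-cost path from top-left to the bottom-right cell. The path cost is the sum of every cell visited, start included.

Path (0,0) (1,0) (1,1) (1,2) (2,2): 5 + 1 + 5 + 6 + 5 = 22.

22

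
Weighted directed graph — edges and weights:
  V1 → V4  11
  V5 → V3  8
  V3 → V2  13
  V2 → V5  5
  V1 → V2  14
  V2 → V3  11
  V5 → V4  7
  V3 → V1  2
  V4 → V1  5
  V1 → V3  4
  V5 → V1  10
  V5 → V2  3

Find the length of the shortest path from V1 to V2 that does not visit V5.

Candidate routes:
V1 - V3 - V2: 4 + 13 = 17
V1 - V2: 14
Best route has total 14.

14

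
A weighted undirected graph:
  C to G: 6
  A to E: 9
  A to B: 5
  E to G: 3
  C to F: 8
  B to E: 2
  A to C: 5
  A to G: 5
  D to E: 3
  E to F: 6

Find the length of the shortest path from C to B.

10

Some routes from C to B:
C→A→E→B: 5 + 9 + 2 = 16
C→G→E→B: 6 + 3 + 2 = 11
C→G→A→B: 6 + 5 + 5 = 16
C→A→G→E→B: 5 + 5 + 3 + 2 = 15
C→A→B: 5 + 5 = 10
C→F→E→B: 8 + 6 + 2 = 16
The minimum is 10.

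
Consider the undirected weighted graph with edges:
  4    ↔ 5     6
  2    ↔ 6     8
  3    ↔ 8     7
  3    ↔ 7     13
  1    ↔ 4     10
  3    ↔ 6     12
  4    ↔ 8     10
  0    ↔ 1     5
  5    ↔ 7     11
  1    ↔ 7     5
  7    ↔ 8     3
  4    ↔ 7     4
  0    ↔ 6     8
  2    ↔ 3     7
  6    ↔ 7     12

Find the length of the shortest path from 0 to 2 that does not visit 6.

Checking several routes:
0 - 1 - 7 - 3 - 2: 5 + 5 + 13 + 7 = 30
0 - 1 - 4 - 7 - 3 - 2: 5 + 10 + 4 + 13 + 7 = 39
0 - 1 - 7 - 8 - 3 - 2: 5 + 5 + 3 + 7 + 7 = 27
0 - 1 - 4 - 7 - 8 - 3 - 2: 5 + 10 + 4 + 3 + 7 + 7 = 36
0 - 1 - 7 - 4 - 8 - 3 - 2: 5 + 5 + 4 + 10 + 7 + 7 = 38
Best route has total 27.

27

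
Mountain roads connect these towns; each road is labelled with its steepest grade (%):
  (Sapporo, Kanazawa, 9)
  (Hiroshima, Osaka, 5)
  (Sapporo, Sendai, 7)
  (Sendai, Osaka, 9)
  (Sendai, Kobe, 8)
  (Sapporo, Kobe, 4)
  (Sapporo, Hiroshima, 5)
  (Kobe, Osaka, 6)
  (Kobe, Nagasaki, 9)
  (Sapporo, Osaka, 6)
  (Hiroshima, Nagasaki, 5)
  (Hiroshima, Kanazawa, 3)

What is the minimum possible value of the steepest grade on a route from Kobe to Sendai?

7

Comparing a few candidate routes:
Kobe → Osaka → Sapporo → Sendai: max(6, 6, 7) = 7
Kobe → Osaka → Hiroshima → Kanazawa → Sapporo → Sendai: max(6, 5, 3, 9, 7) = 9
Kobe → Sendai: max(8) = 8
Kobe → Sapporo → Sendai: max(4, 7) = 7
Kobe → Osaka → Hiroshima → Sapporo → Sendai: max(6, 5, 5, 7) = 7
Smallest bottleneck: 7%.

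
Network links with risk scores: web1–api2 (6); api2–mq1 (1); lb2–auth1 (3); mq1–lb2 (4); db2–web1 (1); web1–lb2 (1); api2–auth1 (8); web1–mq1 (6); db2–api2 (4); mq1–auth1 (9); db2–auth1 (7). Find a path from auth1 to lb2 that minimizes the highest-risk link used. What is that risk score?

3

A few of the auth1→lb2 routes:
auth1 -> db2 -> api2 -> mq1 -> web1 -> lb2: max(7, 4, 1, 6, 1) = 7
auth1 -> lb2: max(3) = 3
auth1 -> db2 -> api2 -> web1 -> lb2: max(7, 4, 6, 1) = 7
auth1 -> db2 -> api2 -> web1 -> mq1 -> lb2: max(7, 4, 6, 6, 4) = 7
The minimum achievable maximum is 3.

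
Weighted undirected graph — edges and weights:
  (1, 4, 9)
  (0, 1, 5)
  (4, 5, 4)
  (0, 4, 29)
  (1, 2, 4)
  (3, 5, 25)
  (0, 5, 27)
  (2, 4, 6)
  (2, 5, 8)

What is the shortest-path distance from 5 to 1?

A few of the 5→1 routes:
5 → 0 → 1: 27 + 5 = 32
5 → 4 → 1: 4 + 9 = 13
5 → 2 → 1: 8 + 4 = 12
5 → 4 → 0 → 1: 4 + 29 + 5 = 38
5 → 2 → 4 → 1: 8 + 6 + 9 = 23
5 → 4 → 2 → 1: 4 + 6 + 4 = 14
Shortest: 12.

12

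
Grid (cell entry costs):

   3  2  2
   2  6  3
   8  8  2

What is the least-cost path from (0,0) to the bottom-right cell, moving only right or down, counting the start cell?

12

Cheapest: (0,0) (0,1) (0,2) (1,2) (2,2)
  3 + 2 + 2 + 3 + 2 = 12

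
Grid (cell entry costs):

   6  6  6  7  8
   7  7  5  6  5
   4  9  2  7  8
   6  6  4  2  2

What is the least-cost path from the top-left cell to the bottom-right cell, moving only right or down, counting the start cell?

One optimal route is (0,0)→(0,1)→(0,2)→(1,2)→(2,2)→(3,2)→(3,3)→(3,4).
Its cost is 6 + 6 + 6 + 5 + 2 + 4 + 2 + 2 = 33.

33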